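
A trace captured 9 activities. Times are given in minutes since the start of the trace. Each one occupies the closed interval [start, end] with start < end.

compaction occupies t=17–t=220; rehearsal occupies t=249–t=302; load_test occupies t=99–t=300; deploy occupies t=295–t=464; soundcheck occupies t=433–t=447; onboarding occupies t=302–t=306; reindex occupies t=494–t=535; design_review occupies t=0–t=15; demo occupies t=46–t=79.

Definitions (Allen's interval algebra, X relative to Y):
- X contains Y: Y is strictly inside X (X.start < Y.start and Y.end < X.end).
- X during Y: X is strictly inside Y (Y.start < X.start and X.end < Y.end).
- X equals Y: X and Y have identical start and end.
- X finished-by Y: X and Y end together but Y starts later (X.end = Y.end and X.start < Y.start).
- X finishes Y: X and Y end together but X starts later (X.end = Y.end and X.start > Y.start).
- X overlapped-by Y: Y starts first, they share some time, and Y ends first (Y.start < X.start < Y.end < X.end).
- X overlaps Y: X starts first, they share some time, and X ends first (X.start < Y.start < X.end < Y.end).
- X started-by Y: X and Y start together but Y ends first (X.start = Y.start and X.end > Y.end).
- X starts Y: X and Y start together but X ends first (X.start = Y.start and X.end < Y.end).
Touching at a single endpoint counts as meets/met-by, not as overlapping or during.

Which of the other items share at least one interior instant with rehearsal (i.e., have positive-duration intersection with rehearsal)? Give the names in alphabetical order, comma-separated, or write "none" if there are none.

Target rehearsal = [t=249, t=302].
compaction [t=17, t=220] → before → no.
demo [t=46, t=79] → before → no.
deploy [t=295, t=464] → overlapped-by → yes.
design_review [t=0, t=15] → before → no.
load_test [t=99, t=300] → overlaps → yes.
onboarding [t=302, t=306] → met-by → no.
reindex [t=494, t=535] → after → no.
soundcheck [t=433, t=447] → after → no.
Result: deploy, load_test.

deploy, load_test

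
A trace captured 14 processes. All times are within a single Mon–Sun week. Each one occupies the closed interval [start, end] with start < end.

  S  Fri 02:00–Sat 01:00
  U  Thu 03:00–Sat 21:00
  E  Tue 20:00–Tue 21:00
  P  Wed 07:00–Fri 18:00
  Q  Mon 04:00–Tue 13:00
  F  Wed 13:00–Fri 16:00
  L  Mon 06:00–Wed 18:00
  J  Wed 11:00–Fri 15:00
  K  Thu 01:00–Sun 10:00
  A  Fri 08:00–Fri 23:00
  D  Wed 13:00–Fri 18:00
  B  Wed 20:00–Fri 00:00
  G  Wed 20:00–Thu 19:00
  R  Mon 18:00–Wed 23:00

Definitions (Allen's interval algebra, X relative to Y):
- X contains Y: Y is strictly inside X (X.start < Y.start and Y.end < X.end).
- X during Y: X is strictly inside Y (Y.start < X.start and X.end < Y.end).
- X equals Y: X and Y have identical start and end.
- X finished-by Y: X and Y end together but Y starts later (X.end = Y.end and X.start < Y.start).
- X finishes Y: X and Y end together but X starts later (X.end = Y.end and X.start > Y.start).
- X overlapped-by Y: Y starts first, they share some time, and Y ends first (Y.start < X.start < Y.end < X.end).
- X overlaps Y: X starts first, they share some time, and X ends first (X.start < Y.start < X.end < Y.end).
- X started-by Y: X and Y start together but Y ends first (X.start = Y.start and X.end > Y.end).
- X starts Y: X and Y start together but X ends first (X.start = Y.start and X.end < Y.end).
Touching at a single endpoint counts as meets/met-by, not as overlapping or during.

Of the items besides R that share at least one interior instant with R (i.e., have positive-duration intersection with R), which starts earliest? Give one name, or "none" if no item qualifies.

Q

Target R = [Mon 18:00, Wed 23:00].
A [Fri 08:00, Fri 23:00] → after → excluded.
B [Wed 20:00, Fri 00:00] → overlapped-by → candidate.
D [Wed 13:00, Fri 18:00] → overlapped-by → candidate.
E [Tue 20:00, Tue 21:00] → during → candidate.
F [Wed 13:00, Fri 16:00] → overlapped-by → candidate.
G [Wed 20:00, Thu 19:00] → overlapped-by → candidate.
J [Wed 11:00, Fri 15:00] → overlapped-by → candidate.
K [Thu 01:00, Sun 10:00] → after → excluded.
L [Mon 06:00, Wed 18:00] → overlaps → candidate.
P [Wed 07:00, Fri 18:00] → overlapped-by → candidate.
Q [Mon 04:00, Tue 13:00] → overlaps → candidate.
S [Fri 02:00, Sat 01:00] → after → excluded.
U [Thu 03:00, Sat 21:00] → after → excluded.
Among candidates, earliest start is Mon 04:00 → Q.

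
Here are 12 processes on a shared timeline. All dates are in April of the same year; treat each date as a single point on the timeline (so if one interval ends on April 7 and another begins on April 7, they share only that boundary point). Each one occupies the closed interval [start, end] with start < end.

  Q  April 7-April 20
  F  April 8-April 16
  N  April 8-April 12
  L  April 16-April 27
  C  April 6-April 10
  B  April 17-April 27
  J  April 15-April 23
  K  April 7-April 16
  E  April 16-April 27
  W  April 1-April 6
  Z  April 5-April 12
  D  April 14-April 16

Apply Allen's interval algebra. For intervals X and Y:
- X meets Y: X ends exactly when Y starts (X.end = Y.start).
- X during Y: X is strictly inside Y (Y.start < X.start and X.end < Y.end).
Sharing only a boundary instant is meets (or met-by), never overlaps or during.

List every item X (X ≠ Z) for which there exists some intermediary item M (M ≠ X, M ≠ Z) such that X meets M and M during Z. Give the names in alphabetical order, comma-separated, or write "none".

Target Z = [April 5, April 12].
Intermediaries M with M during Z: C.
Via C — items with X meets C: W.
Union: W.

W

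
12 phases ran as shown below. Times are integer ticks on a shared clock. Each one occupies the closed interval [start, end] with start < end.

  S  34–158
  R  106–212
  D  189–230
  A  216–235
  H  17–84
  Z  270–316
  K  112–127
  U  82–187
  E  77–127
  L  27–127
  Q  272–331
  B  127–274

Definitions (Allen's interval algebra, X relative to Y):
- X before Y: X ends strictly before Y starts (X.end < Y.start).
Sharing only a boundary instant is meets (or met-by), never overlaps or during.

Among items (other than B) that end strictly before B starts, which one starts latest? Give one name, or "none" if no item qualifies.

H

Target B = [127, 274].
A [216, 235] → during → excluded.
D [189, 230] → during → excluded.
E [77, 127] → meets → excluded.
H [17, 84] → before → candidate.
K [112, 127] → meets → excluded.
L [27, 127] → meets → excluded.
Q [272, 331] → overlapped-by → excluded.
R [106, 212] → overlaps → excluded.
S [34, 158] → overlaps → excluded.
U [82, 187] → overlaps → excluded.
Z [270, 316] → overlapped-by → excluded.
Among candidates, latest start is 17 → H.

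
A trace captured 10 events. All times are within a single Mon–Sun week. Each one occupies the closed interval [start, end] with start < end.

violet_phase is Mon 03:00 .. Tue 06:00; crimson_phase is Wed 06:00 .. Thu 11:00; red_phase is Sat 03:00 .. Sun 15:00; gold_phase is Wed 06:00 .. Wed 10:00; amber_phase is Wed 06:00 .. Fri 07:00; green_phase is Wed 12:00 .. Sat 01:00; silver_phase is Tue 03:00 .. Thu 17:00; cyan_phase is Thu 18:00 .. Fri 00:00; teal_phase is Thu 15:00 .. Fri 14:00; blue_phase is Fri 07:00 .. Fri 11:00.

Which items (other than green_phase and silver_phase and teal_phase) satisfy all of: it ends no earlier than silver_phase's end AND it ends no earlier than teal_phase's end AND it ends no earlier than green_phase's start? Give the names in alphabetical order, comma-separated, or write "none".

Conditions: its end is no earlier than silver_phase's end (X.end >= Thu 17:00) AND its end is no earlier than teal_phase's end (X.end >= Fri 14:00) AND its end is no earlier than green_phase's start (X.end >= Wed 12:00).
amber_phase: end Fri 07:00 >= Thu 17:00? ✓; end Fri 07:00 >= Fri 14:00? ✗; end Fri 07:00 >= Wed 12:00? ✓ → no.
blue_phase: end Fri 11:00 >= Thu 17:00? ✓; end Fri 11:00 >= Fri 14:00? ✗; end Fri 11:00 >= Wed 12:00? ✓ → no.
crimson_phase: end Thu 11:00 >= Thu 17:00? ✗; end Thu 11:00 >= Fri 14:00? ✗; end Thu 11:00 >= Wed 12:00? ✓ → no.
cyan_phase: end Fri 00:00 >= Thu 17:00? ✓; end Fri 00:00 >= Fri 14:00? ✗; end Fri 00:00 >= Wed 12:00? ✓ → no.
gold_phase: end Wed 10:00 >= Thu 17:00? ✗; end Wed 10:00 >= Fri 14:00? ✗; end Wed 10:00 >= Wed 12:00? ✗ → no.
red_phase: end Sun 15:00 >= Thu 17:00? ✓; end Sun 15:00 >= Fri 14:00? ✓; end Sun 15:00 >= Wed 12:00? ✓ → yes.
violet_phase: end Tue 06:00 >= Thu 17:00? ✗; end Tue 06:00 >= Fri 14:00? ✗; end Tue 06:00 >= Wed 12:00? ✗ → no.
Result: red_phase.

red_phase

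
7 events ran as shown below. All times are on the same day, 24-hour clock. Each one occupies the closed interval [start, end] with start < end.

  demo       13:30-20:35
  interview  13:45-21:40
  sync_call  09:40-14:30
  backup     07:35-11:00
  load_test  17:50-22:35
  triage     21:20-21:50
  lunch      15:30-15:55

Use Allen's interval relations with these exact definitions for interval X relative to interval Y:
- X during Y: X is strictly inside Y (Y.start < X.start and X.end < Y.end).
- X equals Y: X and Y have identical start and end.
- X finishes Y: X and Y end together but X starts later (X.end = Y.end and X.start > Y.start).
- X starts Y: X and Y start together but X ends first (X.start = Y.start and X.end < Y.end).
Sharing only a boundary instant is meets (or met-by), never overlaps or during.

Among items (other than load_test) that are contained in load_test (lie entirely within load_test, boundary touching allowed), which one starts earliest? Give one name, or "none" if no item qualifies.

triage

Target load_test = [17:50, 22:35].
backup [07:35, 11:00] → before → excluded.
demo [13:30, 20:35] → overlaps → excluded.
interview [13:45, 21:40] → overlaps → excluded.
lunch [15:30, 15:55] → before → excluded.
sync_call [09:40, 14:30] → before → excluded.
triage [21:20, 21:50] → during → candidate.
Among candidates, earliest start is 21:20 → triage.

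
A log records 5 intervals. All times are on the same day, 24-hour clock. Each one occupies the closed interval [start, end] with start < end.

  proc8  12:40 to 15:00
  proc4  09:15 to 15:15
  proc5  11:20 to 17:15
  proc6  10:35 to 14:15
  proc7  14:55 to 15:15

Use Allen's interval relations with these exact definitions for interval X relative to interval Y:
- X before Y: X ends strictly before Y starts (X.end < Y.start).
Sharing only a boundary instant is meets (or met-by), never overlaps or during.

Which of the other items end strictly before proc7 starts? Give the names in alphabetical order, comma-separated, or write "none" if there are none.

proc6

Target proc7 = [14:55, 15:15].
proc4 [09:15, 15:15] → finished-by → no.
proc5 [11:20, 17:15] → contains → no.
proc6 [10:35, 14:15] → before → yes.
proc8 [12:40, 15:00] → overlaps → no.
Result: proc6.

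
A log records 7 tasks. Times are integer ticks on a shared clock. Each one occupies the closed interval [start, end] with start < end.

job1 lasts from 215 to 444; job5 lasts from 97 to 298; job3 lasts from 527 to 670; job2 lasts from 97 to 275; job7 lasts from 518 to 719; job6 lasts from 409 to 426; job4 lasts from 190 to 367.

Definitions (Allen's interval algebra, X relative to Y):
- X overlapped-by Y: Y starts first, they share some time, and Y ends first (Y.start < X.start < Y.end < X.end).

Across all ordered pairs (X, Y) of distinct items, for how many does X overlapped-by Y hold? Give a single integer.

Checking all 42 ordered pairs for relation 'overlapped-by'; matching pairs in alphabetical order:
(job1, job2): job1 overlapped-by job2 ✓
(job1, job4): job1 overlapped-by job4 ✓
(job1, job5): job1 overlapped-by job5 ✓
(job4, job2): job4 overlapped-by job2 ✓
(job4, job5): job4 overlapped-by job5 ✓
Count: 5.

5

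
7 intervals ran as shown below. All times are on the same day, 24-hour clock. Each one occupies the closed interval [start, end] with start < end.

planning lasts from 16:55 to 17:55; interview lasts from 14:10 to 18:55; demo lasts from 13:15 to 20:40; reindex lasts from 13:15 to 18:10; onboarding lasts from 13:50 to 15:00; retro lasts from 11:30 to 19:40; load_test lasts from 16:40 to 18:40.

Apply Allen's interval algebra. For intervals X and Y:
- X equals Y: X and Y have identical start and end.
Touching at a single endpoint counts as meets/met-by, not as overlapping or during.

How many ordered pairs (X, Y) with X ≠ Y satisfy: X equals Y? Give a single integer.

0

Checking all 42 ordered pairs for relation 'equals'; matching pairs in alphabetical order:
No pair satisfies it.
Count: 0.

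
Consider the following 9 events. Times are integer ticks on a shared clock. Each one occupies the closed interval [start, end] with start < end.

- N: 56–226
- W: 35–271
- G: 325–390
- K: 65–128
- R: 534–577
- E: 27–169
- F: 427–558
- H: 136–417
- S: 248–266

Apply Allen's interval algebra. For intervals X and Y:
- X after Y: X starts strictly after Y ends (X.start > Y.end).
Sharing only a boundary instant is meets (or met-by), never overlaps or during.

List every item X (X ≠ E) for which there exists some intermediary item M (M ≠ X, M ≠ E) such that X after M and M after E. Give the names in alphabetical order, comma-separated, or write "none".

F, G, R

Target E = [27, 169].
Intermediaries M with M after E: F, G, R, S.
Via F — items with X after F: none.
Via G — items with X after G: F, R.
Via R — items with X after R: none.
Via S — items with X after S: F, G, R.
Union: F, G, R.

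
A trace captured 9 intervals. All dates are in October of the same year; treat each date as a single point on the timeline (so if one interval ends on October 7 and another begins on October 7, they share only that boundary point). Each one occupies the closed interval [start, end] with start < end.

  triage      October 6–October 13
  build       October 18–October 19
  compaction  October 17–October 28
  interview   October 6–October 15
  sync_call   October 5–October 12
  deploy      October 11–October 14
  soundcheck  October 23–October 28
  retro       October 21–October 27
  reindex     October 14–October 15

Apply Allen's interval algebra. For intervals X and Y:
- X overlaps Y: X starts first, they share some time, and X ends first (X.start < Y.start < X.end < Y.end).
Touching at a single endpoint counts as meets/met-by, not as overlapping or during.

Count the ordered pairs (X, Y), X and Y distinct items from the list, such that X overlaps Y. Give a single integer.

5

Checking all 72 ordered pairs for relation 'overlaps'; matching pairs in alphabetical order:
(retro, soundcheck): retro overlaps soundcheck ✓
(sync_call, deploy): sync_call overlaps deploy ✓
(sync_call, interview): sync_call overlaps interview ✓
(sync_call, triage): sync_call overlaps triage ✓
(triage, deploy): triage overlaps deploy ✓
Count: 5.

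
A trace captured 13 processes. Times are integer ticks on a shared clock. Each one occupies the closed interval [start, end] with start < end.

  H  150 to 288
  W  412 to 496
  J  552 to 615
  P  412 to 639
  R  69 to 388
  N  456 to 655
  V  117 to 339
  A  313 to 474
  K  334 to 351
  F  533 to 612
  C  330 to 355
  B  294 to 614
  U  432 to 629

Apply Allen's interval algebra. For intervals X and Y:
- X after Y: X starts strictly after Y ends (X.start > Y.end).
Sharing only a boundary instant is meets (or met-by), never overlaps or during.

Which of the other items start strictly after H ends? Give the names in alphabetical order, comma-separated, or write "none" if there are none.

A, B, C, F, J, K, N, P, U, W

Target H = [150, 288].
A [313, 474] → after → yes.
B [294, 614] → after → yes.
C [330, 355] → after → yes.
F [533, 612] → after → yes.
J [552, 615] → after → yes.
K [334, 351] → after → yes.
N [456, 655] → after → yes.
P [412, 639] → after → yes.
R [69, 388] → contains → no.
U [432, 629] → after → yes.
V [117, 339] → contains → no.
W [412, 496] → after → yes.
Result: A, B, C, F, J, K, N, P, U, W.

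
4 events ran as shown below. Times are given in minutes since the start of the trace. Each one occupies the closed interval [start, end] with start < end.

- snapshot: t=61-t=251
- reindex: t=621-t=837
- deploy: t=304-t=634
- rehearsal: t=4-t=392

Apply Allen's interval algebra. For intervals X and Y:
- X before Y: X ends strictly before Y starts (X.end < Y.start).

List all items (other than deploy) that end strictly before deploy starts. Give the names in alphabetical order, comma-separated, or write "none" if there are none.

snapshot

Target deploy = [t=304, t=634].
rehearsal [t=4, t=392] → overlaps → no.
reindex [t=621, t=837] → overlapped-by → no.
snapshot [t=61, t=251] → before → yes.
Result: snapshot.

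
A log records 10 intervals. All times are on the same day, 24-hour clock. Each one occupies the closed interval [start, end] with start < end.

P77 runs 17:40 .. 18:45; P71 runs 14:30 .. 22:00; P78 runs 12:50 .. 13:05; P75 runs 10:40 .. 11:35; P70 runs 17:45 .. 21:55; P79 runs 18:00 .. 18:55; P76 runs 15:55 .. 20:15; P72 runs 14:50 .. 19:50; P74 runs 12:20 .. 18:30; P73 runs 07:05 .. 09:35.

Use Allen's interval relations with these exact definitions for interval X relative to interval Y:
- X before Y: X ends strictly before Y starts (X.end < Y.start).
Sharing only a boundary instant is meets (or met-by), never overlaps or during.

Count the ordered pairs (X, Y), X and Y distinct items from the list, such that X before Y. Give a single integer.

Checking all 90 ordered pairs for relation 'before'; matching pairs in alphabetical order:
(P73, P70): P73 before P70 ✓
(P73, P71): P73 before P71 ✓
(P73, P72): P73 before P72 ✓
(P73, P74): P73 before P74 ✓
(P73, P75): P73 before P75 ✓
(P73, P76): P73 before P76 ✓
(P73, P77): P73 before P77 ✓
(P73, P78): P73 before P78 ✓
(P73, P79): P73 before P79 ✓
(P75, P70): P75 before P70 ✓
(P75, P71): P75 before P71 ✓
(P75, P72): P75 before P72 ✓
(P75, P74): P75 before P74 ✓
(P75, P76): P75 before P76 ✓
(P75, P77): P75 before P77 ✓
(P75, P78): P75 before P78 ✓
(P75, P79): P75 before P79 ✓
(P78, P70): P78 before P70 ✓
(P78, P71): P78 before P71 ✓
(P78, P72): P78 before P72 ✓
(P78, P76): P78 before P76 ✓
(P78, P77): P78 before P77 ✓
(P78, P79): P78 before P79 ✓
Count: 23.

23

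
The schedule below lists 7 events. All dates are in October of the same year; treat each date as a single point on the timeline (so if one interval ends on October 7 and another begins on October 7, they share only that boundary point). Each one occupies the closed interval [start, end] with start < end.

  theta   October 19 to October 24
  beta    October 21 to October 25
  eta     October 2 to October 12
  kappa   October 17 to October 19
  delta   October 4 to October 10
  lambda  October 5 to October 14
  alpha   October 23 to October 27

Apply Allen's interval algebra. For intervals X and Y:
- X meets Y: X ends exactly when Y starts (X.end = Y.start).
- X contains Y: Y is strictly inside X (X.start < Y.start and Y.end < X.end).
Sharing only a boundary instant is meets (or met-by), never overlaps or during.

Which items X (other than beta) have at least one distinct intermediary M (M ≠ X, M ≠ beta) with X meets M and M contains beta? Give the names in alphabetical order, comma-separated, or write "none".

none

Target beta = [October 21, October 25].
Intermediaries M with M contains beta: none.
Union: none.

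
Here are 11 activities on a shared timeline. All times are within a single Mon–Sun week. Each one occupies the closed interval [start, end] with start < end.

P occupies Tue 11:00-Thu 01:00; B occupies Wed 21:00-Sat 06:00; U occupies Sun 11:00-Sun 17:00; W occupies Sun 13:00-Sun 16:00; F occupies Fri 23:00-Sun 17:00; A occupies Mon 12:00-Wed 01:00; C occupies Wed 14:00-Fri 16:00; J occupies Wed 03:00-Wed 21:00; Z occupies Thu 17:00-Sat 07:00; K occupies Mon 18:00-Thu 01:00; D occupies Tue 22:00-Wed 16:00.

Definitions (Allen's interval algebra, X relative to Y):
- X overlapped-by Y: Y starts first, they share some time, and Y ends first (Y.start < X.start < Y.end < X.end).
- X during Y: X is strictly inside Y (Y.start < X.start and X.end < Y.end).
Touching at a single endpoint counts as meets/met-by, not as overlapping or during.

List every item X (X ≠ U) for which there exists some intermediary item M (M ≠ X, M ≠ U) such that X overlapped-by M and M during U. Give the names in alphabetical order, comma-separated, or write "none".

Target U = [Sun 11:00, Sun 17:00].
Intermediaries M with M during U: W.
Via W — items with X overlapped-by W: none.
Union: none.

none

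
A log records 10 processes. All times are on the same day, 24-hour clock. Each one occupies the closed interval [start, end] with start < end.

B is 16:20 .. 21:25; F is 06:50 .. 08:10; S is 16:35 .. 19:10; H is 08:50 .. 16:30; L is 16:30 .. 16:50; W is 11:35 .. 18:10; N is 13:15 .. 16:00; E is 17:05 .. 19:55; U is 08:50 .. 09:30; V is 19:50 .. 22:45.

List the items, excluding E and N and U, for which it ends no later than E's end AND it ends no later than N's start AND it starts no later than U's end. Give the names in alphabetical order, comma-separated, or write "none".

Conditions: its end is no later than E's end (X.end <= 19:55) AND its end is no later than N's start (X.end <= 13:15) AND its start is no later than U's end (X.start <= 09:30).
B: end 21:25 <= 19:55? ✗; end 21:25 <= 13:15? ✗; start 16:20 <= 09:30? ✗ → no.
F: end 08:10 <= 19:55? ✓; end 08:10 <= 13:15? ✓; start 06:50 <= 09:30? ✓ → yes.
H: end 16:30 <= 19:55? ✓; end 16:30 <= 13:15? ✗; start 08:50 <= 09:30? ✓ → no.
L: end 16:50 <= 19:55? ✓; end 16:50 <= 13:15? ✗; start 16:30 <= 09:30? ✗ → no.
S: end 19:10 <= 19:55? ✓; end 19:10 <= 13:15? ✗; start 16:35 <= 09:30? ✗ → no.
V: end 22:45 <= 19:55? ✗; end 22:45 <= 13:15? ✗; start 19:50 <= 09:30? ✗ → no.
W: end 18:10 <= 19:55? ✓; end 18:10 <= 13:15? ✗; start 11:35 <= 09:30? ✗ → no.
Result: F.

F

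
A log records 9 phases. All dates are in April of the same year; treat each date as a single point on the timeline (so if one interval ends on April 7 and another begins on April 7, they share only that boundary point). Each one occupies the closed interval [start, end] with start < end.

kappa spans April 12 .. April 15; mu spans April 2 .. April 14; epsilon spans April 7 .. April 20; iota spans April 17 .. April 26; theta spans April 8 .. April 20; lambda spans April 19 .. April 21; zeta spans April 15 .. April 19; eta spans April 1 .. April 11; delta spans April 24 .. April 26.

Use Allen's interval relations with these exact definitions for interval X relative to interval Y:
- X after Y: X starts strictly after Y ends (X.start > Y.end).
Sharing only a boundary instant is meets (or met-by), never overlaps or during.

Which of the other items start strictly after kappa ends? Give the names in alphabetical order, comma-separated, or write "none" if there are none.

delta, iota, lambda

Target kappa = [April 12, April 15].
delta [April 24, April 26] → after → yes.
epsilon [April 7, April 20] → contains → no.
eta [April 1, April 11] → before → no.
iota [April 17, April 26] → after → yes.
lambda [April 19, April 21] → after → yes.
mu [April 2, April 14] → overlaps → no.
theta [April 8, April 20] → contains → no.
zeta [April 15, April 19] → met-by → no.
Result: delta, iota, lambda.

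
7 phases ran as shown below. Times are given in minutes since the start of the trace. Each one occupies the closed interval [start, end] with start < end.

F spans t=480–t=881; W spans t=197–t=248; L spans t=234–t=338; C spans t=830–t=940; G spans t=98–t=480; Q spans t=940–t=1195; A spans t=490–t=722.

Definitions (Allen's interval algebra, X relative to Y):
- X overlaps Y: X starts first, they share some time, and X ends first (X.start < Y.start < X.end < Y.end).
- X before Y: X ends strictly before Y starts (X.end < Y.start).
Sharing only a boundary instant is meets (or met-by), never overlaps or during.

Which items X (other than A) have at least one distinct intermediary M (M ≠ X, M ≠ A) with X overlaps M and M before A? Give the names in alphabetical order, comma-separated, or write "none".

W

Target A = [t=490, t=722].
Intermediaries M with M before A: G, L, W.
Via G — items with X overlaps G: none.
Via L — items with X overlaps L: W.
Via W — items with X overlaps W: none.
Union: W.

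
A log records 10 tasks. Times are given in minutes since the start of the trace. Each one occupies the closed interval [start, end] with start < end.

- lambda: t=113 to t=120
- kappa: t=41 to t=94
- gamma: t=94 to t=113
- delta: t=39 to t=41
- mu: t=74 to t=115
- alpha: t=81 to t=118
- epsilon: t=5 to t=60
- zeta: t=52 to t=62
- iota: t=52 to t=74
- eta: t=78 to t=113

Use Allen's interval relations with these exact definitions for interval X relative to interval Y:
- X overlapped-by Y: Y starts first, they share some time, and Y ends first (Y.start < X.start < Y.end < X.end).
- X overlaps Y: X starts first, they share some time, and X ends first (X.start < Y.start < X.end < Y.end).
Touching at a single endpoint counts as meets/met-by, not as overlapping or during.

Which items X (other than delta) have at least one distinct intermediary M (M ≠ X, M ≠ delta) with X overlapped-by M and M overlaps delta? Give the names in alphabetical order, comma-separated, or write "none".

Target delta = [t=39, t=41].
Intermediaries M with M overlaps delta: none.
Union: none.

none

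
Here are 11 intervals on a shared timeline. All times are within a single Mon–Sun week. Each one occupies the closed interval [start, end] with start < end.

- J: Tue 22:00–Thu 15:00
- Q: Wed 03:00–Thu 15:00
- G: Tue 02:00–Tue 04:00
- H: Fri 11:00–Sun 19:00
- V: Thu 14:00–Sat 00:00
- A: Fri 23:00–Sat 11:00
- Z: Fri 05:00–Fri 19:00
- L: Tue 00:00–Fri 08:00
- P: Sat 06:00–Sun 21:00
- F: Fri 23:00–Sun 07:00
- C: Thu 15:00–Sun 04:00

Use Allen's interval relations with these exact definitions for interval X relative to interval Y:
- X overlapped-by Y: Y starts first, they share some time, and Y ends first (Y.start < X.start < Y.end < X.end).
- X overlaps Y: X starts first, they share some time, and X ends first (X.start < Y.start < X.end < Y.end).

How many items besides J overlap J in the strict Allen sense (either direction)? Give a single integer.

Target J = [Tue 22:00, Thu 15:00].
A [Fri 23:00, Sat 11:00] → after → no.
C [Thu 15:00, Sun 04:00] → met-by → no.
F [Fri 23:00, Sun 07:00] → after → no.
G [Tue 02:00, Tue 04:00] → before → no.
H [Fri 11:00, Sun 19:00] → after → no.
L [Tue 00:00, Fri 08:00] → contains → no.
P [Sat 06:00, Sun 21:00] → after → no.
Q [Wed 03:00, Thu 15:00] → finishes → no.
V [Thu 14:00, Sat 00:00] → overlapped-by → counts.
Z [Fri 05:00, Fri 19:00] → after → no.
Total: 1.

1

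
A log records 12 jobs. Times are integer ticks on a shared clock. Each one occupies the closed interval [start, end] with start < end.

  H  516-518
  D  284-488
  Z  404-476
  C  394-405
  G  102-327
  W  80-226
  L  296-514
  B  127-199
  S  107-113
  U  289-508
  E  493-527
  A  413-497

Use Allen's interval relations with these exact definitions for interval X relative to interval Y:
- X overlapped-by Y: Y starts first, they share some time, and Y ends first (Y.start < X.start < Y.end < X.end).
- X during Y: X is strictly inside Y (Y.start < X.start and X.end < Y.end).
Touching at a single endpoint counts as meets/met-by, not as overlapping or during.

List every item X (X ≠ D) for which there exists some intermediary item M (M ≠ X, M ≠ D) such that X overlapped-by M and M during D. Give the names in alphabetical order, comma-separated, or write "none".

Target D = [284, 488].
Intermediaries M with M during D: C, Z.
Via C — items with X overlapped-by C: Z.
Via Z — items with X overlapped-by Z: A.
Union: A, Z.

A, Z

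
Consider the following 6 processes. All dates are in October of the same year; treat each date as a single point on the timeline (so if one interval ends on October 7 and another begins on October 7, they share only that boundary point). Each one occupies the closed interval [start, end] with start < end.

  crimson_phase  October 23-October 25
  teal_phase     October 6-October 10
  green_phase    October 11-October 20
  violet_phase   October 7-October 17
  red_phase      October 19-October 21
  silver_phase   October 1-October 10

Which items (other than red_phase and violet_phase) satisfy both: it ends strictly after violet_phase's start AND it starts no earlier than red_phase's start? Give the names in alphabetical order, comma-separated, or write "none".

crimson_phase

Conditions: its end is strictly after violet_phase's start (X.end > October 7) AND its start is no earlier than red_phase's start (X.start >= October 19).
crimson_phase: end October 25 > October 7? ✓; start October 23 >= October 19? ✓ → yes.
green_phase: end October 20 > October 7? ✓; start October 11 >= October 19? ✗ → no.
silver_phase: end October 10 > October 7? ✓; start October 1 >= October 19? ✗ → no.
teal_phase: end October 10 > October 7? ✓; start October 6 >= October 19? ✗ → no.
Result: crimson_phase.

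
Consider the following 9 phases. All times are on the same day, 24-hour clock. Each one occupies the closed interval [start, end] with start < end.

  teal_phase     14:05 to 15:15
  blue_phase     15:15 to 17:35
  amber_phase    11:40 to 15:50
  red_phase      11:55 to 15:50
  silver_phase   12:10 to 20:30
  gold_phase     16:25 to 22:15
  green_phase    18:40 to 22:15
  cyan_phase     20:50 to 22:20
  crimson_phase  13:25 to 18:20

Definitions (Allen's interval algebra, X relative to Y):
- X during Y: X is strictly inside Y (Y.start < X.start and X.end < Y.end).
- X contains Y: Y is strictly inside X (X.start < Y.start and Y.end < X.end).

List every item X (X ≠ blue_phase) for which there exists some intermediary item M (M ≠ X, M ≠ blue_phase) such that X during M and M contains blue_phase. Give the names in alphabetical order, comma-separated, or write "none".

Target blue_phase = [15:15, 17:35].
Intermediaries M with M contains blue_phase: crimson_phase, silver_phase.
Via crimson_phase — items with X during crimson_phase: teal_phase.
Via silver_phase — items with X during silver_phase: crimson_phase, teal_phase.
Union: crimson_phase, teal_phase.

crimson_phase, teal_phase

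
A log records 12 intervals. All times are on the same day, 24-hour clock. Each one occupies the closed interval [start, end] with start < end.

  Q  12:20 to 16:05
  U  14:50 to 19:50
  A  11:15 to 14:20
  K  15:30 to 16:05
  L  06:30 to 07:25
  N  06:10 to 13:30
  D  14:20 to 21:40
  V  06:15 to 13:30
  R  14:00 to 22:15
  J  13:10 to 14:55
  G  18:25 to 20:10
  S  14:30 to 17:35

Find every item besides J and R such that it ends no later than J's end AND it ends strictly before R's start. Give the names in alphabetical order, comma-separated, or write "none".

Conditions: its end is no later than J's end (X.end <= 14:55) AND its end is strictly before R's start (X.end < 14:00).
A: end 14:20 <= 14:55? ✓; end 14:20 < 14:00? ✗ → no.
D: end 21:40 <= 14:55? ✗; end 21:40 < 14:00? ✗ → no.
G: end 20:10 <= 14:55? ✗; end 20:10 < 14:00? ✗ → no.
K: end 16:05 <= 14:55? ✗; end 16:05 < 14:00? ✗ → no.
L: end 07:25 <= 14:55? ✓; end 07:25 < 14:00? ✓ → yes.
N: end 13:30 <= 14:55? ✓; end 13:30 < 14:00? ✓ → yes.
Q: end 16:05 <= 14:55? ✗; end 16:05 < 14:00? ✗ → no.
S: end 17:35 <= 14:55? ✗; end 17:35 < 14:00? ✗ → no.
U: end 19:50 <= 14:55? ✗; end 19:50 < 14:00? ✗ → no.
V: end 13:30 <= 14:55? ✓; end 13:30 < 14:00? ✓ → yes.
Result: L, N, V.

L, N, V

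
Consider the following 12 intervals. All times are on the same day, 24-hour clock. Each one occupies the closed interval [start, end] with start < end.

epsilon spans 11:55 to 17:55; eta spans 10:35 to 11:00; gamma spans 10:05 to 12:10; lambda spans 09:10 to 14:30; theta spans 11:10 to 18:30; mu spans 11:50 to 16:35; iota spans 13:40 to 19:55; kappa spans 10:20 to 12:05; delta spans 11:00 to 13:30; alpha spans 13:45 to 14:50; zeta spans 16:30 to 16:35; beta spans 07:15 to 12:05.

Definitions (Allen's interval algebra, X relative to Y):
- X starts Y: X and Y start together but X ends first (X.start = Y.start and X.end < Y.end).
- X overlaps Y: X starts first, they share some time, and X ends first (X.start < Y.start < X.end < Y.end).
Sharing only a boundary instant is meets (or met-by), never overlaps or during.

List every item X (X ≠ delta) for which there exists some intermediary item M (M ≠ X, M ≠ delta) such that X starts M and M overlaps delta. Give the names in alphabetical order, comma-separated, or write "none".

Target delta = [11:00, 13:30].
Intermediaries M with M overlaps delta: beta, gamma, kappa.
Via beta — items with X starts beta: none.
Via gamma — items with X starts gamma: none.
Via kappa — items with X starts kappa: none.
Union: none.

none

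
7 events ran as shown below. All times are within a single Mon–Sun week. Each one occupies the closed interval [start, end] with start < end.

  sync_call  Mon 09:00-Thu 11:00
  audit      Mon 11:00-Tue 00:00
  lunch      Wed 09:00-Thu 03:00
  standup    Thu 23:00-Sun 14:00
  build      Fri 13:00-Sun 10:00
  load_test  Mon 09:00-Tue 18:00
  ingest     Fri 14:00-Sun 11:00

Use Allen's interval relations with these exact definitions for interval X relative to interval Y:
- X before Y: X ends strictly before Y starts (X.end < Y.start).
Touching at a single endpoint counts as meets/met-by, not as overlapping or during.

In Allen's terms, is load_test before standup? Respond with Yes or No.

Yes

load_test = [Mon 09:00, Tue 18:00], standup = [Thu 23:00, Sun 14:00].
Actual relation of load_test to standup: before.
Asked whether 'before' holds → Yes.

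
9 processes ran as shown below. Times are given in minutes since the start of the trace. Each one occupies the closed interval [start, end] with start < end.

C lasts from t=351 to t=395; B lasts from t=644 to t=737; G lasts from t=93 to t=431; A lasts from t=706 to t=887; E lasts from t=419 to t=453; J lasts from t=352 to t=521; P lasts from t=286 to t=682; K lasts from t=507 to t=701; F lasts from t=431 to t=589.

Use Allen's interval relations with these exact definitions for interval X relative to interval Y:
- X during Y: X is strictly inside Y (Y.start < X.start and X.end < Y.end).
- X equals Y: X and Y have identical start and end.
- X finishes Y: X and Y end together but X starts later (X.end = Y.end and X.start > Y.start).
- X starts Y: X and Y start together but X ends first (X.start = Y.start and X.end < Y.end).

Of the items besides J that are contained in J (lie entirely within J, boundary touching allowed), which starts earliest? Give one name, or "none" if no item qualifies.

E

Target J = [t=352, t=521].
A [t=706, t=887] → after → excluded.
B [t=644, t=737] → after → excluded.
C [t=351, t=395] → overlaps → excluded.
E [t=419, t=453] → during → candidate.
F [t=431, t=589] → overlapped-by → excluded.
G [t=93, t=431] → overlaps → excluded.
K [t=507, t=701] → overlapped-by → excluded.
P [t=286, t=682] → contains → excluded.
Among candidates, earliest start is t=419 → E.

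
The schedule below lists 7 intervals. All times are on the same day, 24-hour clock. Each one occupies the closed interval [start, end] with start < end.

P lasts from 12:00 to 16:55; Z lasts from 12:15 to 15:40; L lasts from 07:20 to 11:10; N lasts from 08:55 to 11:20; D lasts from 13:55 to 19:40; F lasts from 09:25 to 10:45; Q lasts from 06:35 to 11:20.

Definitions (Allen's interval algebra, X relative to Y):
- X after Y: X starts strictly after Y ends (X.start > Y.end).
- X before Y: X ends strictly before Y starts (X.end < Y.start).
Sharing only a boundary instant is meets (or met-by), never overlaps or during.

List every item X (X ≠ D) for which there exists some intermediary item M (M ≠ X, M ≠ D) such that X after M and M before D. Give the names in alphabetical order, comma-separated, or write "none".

P, Z

Target D = [13:55, 19:40].
Intermediaries M with M before D: F, L, N, Q.
Via F — items with X after F: P, Z.
Via L — items with X after L: P, Z.
Via N — items with X after N: P, Z.
Via Q — items with X after Q: P, Z.
Union: P, Z.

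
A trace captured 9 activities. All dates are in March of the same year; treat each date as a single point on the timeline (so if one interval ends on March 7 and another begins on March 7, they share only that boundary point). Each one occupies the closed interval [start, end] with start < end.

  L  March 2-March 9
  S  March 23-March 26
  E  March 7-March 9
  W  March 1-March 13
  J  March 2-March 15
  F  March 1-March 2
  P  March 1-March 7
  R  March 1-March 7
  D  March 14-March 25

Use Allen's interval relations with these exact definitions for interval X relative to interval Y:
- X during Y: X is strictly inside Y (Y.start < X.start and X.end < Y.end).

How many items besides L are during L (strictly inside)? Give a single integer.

0

Target L = [March 2, March 9].
D [March 14, March 25] → after → no.
E [March 7, March 9] → finishes → no.
F [March 1, March 2] → meets → no.
J [March 2, March 15] → started-by → no.
P [March 1, March 7] → overlaps → no.
R [March 1, March 7] → overlaps → no.
S [March 23, March 26] → after → no.
W [March 1, March 13] → contains → no.
Total: 0.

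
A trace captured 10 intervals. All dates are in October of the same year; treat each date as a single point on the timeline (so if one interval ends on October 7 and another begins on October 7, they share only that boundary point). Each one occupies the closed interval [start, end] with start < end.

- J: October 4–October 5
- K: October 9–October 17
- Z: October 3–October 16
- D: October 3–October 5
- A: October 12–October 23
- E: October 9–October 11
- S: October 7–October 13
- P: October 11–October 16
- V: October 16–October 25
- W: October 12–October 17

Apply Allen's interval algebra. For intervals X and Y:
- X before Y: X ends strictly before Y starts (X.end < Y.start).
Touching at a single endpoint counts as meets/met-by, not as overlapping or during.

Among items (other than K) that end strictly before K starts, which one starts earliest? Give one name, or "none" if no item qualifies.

Target K = [October 9, October 17].
A [October 12, October 23] → overlapped-by → excluded.
D [October 3, October 5] → before → candidate.
E [October 9, October 11] → starts → excluded.
J [October 4, October 5] → before → candidate.
P [October 11, October 16] → during → excluded.
S [October 7, October 13] → overlaps → excluded.
V [October 16, October 25] → overlapped-by → excluded.
W [October 12, October 17] → finishes → excluded.
Z [October 3, October 16] → overlaps → excluded.
Among candidates, earliest start is October 3 → D.

D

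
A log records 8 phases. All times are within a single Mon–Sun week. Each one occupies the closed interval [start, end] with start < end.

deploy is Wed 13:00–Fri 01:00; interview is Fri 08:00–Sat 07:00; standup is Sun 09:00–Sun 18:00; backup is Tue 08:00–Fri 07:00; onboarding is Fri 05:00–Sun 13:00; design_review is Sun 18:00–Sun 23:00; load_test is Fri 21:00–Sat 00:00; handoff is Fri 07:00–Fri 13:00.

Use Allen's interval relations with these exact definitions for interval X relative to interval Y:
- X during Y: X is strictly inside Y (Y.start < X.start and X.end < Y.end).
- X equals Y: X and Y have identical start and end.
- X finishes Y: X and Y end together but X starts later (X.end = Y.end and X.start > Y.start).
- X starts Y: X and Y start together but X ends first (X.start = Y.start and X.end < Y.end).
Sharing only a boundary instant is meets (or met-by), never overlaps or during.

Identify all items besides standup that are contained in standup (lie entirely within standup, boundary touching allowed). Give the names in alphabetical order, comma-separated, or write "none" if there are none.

Target standup = [Sun 09:00, Sun 18:00].
backup [Tue 08:00, Fri 07:00] → before → no.
deploy [Wed 13:00, Fri 01:00] → before → no.
design_review [Sun 18:00, Sun 23:00] → met-by → no.
handoff [Fri 07:00, Fri 13:00] → before → no.
interview [Fri 08:00, Sat 07:00] → before → no.
load_test [Fri 21:00, Sat 00:00] → before → no.
onboarding [Fri 05:00, Sun 13:00] → overlaps → no.
Result: none.

none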